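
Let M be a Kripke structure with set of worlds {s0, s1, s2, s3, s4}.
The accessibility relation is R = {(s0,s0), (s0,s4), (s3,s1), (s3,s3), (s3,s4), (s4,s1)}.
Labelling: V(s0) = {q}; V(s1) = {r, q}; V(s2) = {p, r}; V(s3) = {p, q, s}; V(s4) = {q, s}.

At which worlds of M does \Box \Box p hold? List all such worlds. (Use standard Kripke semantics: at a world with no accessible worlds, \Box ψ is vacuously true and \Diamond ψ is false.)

s1, s2, s4

Let φ = \Box \Box p. Evaluate φ at each world:
  s0 (successors {s0, s4}): φ is false.
  s1 (successors ∅): φ is true.
  s2 (successors ∅): φ is true.
  s3 (successors {s1, s3, s4}): φ is false.
  s4 (successors {s1}): φ is true.
For instance, at s3:
  At s3: \Box \Box p requires \Box p at every successor {s1, s3, s4}.
    \Box p fails at s3, so \Box \Box p is false at s3.
      At s3: \Box p requires p at every successor {s1, s3, s4}.
        p fails at s1, so \Box p is false at s3.
Satisfying worlds: {s1, s2, s4}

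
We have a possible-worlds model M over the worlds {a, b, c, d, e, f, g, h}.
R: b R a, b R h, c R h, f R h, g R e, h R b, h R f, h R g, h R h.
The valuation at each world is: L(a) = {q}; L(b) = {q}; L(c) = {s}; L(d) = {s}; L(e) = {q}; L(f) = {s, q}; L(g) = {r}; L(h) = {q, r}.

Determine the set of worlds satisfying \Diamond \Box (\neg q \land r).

Let φ = \Diamond \Box (\neg q \land r). Evaluate φ at each world:
  a (successors ∅): φ is false.
  b (successors {a, h}): φ is true.
  c (successors {h}): φ is false.
  d (successors ∅): φ is false.
  e (successors ∅): φ is false.
  f (successors {h}): φ is false.
  g (successors {e}): φ is true.
  h (successors {b, f, g, h}): φ is false.
For instance, at f:
  At f: \Diamond \Box (\neg q \land r) requires \Box (\neg q \land r) at some successor in {h}.
    At h: \Box (\neg q \land r) is false.
  So \Diamond \Box (\neg q \land r) is false at f.
Satisfying worlds: {b, g}

b, g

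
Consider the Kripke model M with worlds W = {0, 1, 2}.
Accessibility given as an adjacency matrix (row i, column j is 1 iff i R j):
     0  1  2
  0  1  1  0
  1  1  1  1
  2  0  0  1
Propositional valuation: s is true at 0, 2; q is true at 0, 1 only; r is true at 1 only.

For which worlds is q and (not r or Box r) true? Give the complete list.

Recall that Box ψ holds at a world iff ψ holds at every accessible world, and Dia ψ holds iff ψ holds at some accessible world.
Let φ = q and (not r or Box r). Evaluate φ at each world:
  0 (successors {0, 1}): φ is true.
  1 (successors {0, 1, 2}): φ is false.
  2 (successors {2}): φ is false.
For instance, at 2:
  At 2: q is false, not r or Box r is true, so q and (not r or Box r) is false.
    At 2: not r is true, Box r is false, so not r or Box r is true.
      At 2: Box r requires r at every successor {2}.
        r fails at 2, so Box r is false at 2.
Satisfying worlds: {0}

0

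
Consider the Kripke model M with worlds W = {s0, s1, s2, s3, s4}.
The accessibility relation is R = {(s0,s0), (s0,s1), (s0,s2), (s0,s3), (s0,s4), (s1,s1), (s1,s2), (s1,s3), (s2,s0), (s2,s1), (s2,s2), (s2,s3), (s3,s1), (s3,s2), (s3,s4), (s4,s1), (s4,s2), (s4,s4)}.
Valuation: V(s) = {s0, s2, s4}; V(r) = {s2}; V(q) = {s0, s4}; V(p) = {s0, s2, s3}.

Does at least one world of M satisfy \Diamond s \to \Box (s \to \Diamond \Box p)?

Let φ = \Diamond s \to \Box (s \to \Diamond \Box p). Evaluate φ at each world:
  s0 (successors {s0, s1, s2, s3, s4}): φ is false.
  s1 (successors {s1, s2, s3}): φ is false.
  s2 (successors {s0, s1, s2, s3}): φ is false.
  s3 (successors {s1, s2, s4}): φ is false.
  s4 (successors {s1, s2, s4}): φ is false.
For instance, at s2:
  At s2: \Diamond s is true, \Box (s \to \Diamond \Box p) is false, so \Diamond s \to \Box (s \to \Diamond \Box p) is false.
    At s2: \Diamond s requires s at some successor in {s0, s1, s2, s3}.
      s holds at s0, so \Diamond s is true at s2.
    At s2: \Box (s \to \Diamond \Box p) requires s \to \Diamond \Box p at every successor {s0, s1, s2, s3}.
      s \to \Diamond \Box p fails at s0, so \Box (s \to \Diamond \Box p) is false at s2.

No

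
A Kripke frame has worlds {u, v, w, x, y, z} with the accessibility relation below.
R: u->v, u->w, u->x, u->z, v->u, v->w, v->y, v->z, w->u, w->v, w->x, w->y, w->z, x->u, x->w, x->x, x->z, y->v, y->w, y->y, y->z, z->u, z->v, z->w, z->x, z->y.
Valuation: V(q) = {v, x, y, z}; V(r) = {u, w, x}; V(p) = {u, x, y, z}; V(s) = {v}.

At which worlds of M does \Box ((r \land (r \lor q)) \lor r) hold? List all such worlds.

Let φ = \Box ((r \land (r \lor q)) \lor r). Evaluate φ at each world:
  u (successors {v, w, x, z}): φ is false.
  v (successors {u, w, y, z}): φ is false.
  w (successors {u, v, x, y, z}): φ is false.
  x (successors {u, w, x, z}): φ is false.
  y (successors {v, w, y, z}): φ is false.
  z (successors {u, v, w, x, y}): φ is false.
For instance, at v:
  At v: \Box ((r \land (r \lor q)) \lor r) requires (r \land (r \lor q)) \lor r at every successor {u, w, y, z}.
    (r \land (r \lor q)) \lor r fails at y, so \Box ((r \land (r \lor q)) \lor r) is false at v.
Satisfying worlds: none.

none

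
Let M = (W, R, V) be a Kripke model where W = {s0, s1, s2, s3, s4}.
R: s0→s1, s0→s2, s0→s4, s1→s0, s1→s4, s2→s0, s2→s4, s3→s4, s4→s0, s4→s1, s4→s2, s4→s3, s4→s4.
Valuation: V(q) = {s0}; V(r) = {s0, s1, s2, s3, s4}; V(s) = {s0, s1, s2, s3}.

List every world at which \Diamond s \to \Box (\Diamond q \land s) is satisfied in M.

s3

Let φ = \Diamond s \to \Box (\Diamond q \land s). Evaluate φ at each world:
  s0 (successors {s1, s2, s4}): φ is false.
  s1 (successors {s0, s4}): φ is false.
  s2 (successors {s0, s4}): φ is false.
  s3 (successors {s4}): φ is true.
  s4 (successors {s0, s1, s2, s3, s4}): φ is false.
For instance, at s2:
  At s2: \Diamond s is true, \Box (\Diamond q \land s) is false, so \Diamond s \to \Box (\Diamond q \land s) is false.
    At s2: \Diamond s requires s at some successor in {s0, s4}.
      s holds at s0, so \Diamond s is true at s2.
    At s2: \Box (\Diamond q \land s) requires \Diamond q \land s at every successor {s0, s4}.
      \Diamond q \land s fails at s0, so \Box (\Diamond q \land s) is false at s2.
Satisfying worlds: {s3}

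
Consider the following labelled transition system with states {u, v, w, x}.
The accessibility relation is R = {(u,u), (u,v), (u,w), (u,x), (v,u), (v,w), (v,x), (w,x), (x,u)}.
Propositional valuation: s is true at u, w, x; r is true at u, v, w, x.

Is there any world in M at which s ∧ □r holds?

Let φ = s ∧ □r. Evaluate φ at each world:
  u (successors {u, v, w, x}): φ is true.
  v (successors {u, w, x}): φ is false.
  w (successors {x}): φ is true.
  x (successors {u}): φ is true.
Detail at u (witness):
  At u: s is true, □r is true, so s ∧ □r is true.
    At u: □r requires r at every successor {u, v, w, x}.
      At u: r is true.
      At v: r is true.
      At w: r is true.
      At x: r is true.
    So □r is true at u.

Yes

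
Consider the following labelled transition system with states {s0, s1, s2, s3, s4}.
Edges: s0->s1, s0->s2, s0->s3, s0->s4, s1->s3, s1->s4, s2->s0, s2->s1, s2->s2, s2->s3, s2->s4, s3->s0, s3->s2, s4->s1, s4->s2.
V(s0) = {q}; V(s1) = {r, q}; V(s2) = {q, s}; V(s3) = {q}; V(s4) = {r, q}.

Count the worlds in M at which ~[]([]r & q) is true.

Let φ = ~[]([]r & q). Evaluate φ at each world:
  s0 (successors {s1, s2, s3, s4}): φ is true.
  s1 (successors {s3, s4}): φ is true.
  s2 (successors {s0, s1, s2, s3, s4}): φ is true.
  s3 (successors {s0, s2}): φ is true.
  s4 (successors {s1, s2}): φ is true.
For instance, at s2:
  At s2: []([]r & q) is false, so ~[]([]r & q) is true.
    At s2: []([]r & q) requires []r & q at every successor {s0, s1, s2, s3, s4}.
      []r & q fails at s0, so []([]r & q) is false at s2.
Satisfying worlds: {s0, s1, s2, s3, s4}

5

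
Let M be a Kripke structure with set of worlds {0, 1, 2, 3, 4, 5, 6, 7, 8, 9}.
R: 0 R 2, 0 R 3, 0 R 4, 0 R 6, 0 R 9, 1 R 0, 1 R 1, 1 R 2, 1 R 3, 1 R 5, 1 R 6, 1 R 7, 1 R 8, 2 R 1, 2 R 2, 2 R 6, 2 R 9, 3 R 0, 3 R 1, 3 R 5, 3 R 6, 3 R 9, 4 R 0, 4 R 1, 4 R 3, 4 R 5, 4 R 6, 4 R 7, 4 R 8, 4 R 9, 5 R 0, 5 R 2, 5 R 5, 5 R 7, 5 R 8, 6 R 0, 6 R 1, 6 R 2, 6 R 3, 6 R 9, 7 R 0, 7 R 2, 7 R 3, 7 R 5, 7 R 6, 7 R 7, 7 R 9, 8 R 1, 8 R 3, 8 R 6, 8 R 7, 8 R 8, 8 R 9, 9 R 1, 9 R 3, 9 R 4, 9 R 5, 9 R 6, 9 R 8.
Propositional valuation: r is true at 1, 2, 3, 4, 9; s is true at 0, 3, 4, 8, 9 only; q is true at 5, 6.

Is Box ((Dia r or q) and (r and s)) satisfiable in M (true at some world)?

Recall that Box ψ holds at a world iff ψ holds at every accessible world, and Dia ψ holds iff ψ holds at some accessible world.
Let φ = Box ((Dia r or q) and (r and s)). Evaluate φ at each world:
  0 (successors {2, 3, 4, 6, 9}): φ is false.
  1 (successors {0, 1, 2, 3, 5, 6, 7, 8}): φ is false.
  2 (successors {1, 2, 6, 9}): φ is false.
  3 (successors {0, 1, 5, 6, 9}): φ is false.
  4 (successors {0, 1, 3, 5, 6, 7, 8, 9}): φ is false.
  5 (successors {0, 2, 5, 7, 8}): φ is false.
  6 (successors {0, 1, 2, 3, 9}): φ is false.
  7 (successors {0, 2, 3, 5, 6, 7, 9}): φ is false.
  8 (successors {1, 3, 6, 7, 8, 9}): φ is false.
  9 (successors {1, 3, 4, 5, 6, 8}): φ is false.
For instance, at 9:
  At 9: Box ((Dia r or q) and (r and s)) requires (Dia r or q) and (r and s) at every successor {1, 3, 4, 5, 6, 8}.
    (Dia r or q) and (r and s) fails at 1, so Box ((Dia r or q) and (r and s)) is false at 9.
      At 1: Dia r or q is true, r and s is false, so (Dia r or q) and (r and s) is false.

No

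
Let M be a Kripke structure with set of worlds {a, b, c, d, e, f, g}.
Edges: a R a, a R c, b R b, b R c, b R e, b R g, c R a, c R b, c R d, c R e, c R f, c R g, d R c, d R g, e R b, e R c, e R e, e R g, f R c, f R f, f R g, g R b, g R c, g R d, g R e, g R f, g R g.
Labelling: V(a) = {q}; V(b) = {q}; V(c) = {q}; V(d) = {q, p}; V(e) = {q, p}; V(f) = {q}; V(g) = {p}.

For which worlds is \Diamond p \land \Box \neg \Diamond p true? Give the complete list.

Let φ = \Diamond p \land \Box \neg \Diamond p. Evaluate φ at each world:
  a (successors {a, c}): φ is false.
  b (successors {b, c, e, g}): φ is false.
  c (successors {a, b, d, e, f, g}): φ is false.
  d (successors {c, g}): φ is false.
  e (successors {b, c, e, g}): φ is false.
  f (successors {c, f, g}): φ is false.
  g (successors {b, c, d, e, f, g}): φ is false.
For instance, at g:
  At g: \Diamond p is true, \Box \neg \Diamond p is false, so \Diamond p \land \Box \neg \Diamond p is false.
    At g: \Diamond p requires p at some successor in {b, c, d, e, f, g}.
      p holds at d, so \Diamond p is true at g.
    At g: \Box \neg \Diamond p requires \neg \Diamond p at every successor {b, c, d, e, f, g}.
      \neg \Diamond p fails at b, so \Box \neg \Diamond p is false at g.
Satisfying worlds: none.

none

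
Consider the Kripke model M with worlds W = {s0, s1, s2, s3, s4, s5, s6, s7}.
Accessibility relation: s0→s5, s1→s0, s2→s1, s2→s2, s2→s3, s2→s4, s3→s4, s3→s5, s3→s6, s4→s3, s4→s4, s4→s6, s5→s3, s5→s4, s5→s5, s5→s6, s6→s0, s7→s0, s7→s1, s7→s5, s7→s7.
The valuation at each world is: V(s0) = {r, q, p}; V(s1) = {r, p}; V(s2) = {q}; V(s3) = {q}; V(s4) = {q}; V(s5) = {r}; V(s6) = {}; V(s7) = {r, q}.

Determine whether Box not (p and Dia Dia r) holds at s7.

No

At s7: Box not (p and Dia Dia r) requires not (p and Dia Dia r) at every successor {s0, s1, s5, s7}.
  not (p and Dia Dia r) fails at s0, so Box not (p and Dia Dia r) is false at s7.
    At s0: p and Dia Dia r is true, so not (p and Dia Dia r) is false.
      At s0: p is true, Dia Dia r is true, so p and Dia Dia r is true.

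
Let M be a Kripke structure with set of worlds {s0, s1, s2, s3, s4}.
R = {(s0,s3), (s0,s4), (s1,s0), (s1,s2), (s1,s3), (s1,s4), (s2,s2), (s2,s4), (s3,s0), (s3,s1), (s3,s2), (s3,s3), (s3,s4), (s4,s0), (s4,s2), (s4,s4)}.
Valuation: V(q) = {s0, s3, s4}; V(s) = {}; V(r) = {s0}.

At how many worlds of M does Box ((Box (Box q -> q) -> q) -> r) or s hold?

0

Let φ = Box ((Box (Box q -> q) -> q) -> r) or s. Evaluate φ at each world:
  s0 (successors {s3, s4}): φ is false.
  s1 (successors {s0, s2, s3, s4}): φ is false.
  s2 (successors {s2, s4}): φ is false.
  s3 (successors {s0, s1, s2, s3, s4}): φ is false.
  s4 (successors {s0, s2, s4}): φ is false.
For instance, at s1:
  At s1: Box ((Box (Box q -> q) -> q) -> r) is false, s is false, so Box ((Box (Box q -> q) -> q) -> r) or s is false.
    At s1: Box ((Box (Box q -> q) -> q) -> r) requires (Box (Box q -> q) -> q) -> r at every successor {s0, s2, s3, s4}.
      (Box (Box q -> q) -> q) -> r fails at s3, so Box ((Box (Box q -> q) -> q) -> r) is false at s1.
Satisfying worlds: none.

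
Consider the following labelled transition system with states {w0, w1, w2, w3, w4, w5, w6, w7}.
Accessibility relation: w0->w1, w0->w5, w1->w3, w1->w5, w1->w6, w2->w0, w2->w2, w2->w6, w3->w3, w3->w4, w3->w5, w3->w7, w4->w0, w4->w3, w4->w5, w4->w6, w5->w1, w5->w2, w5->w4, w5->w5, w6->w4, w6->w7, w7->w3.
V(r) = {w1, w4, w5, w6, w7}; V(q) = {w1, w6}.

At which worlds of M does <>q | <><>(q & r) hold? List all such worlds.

Let φ = <>q | <><>(q & r). Evaluate φ at each world:
  w0 (successors {w1, w5}): φ is true.
  w1 (successors {w3, w5, w6}): φ is true.
  w2 (successors {w0, w2, w6}): φ is true.
  w3 (successors {w3, w4, w5, w7}): φ is true.
  w4 (successors {w0, w3, w5, w6}): φ is true.
  w5 (successors {w1, w2, w4, w5}): φ is true.
  w6 (successors {w4, w7}): φ is true.
  w7 (successors {w3}): φ is false.
For instance, at w4:
  At w4: <>q is true, <><>(q & r) is true, so <>q | <><>(q & r) is true.
    At w4: <>q requires q at some successor in {w0, w3, w5, w6}.
      q holds at w6, so <>q is true at w4.
    At w4: <><>(q & r) requires <>(q & r) at some successor in {w0, w3, w5, w6}.
      <>(q & r) holds at w0, so <><>(q & r) is true at w4.
Satisfying worlds: {w0, w1, w2, w3, w4, w5, w6}

w0, w1, w2, w3, w4, w5, w6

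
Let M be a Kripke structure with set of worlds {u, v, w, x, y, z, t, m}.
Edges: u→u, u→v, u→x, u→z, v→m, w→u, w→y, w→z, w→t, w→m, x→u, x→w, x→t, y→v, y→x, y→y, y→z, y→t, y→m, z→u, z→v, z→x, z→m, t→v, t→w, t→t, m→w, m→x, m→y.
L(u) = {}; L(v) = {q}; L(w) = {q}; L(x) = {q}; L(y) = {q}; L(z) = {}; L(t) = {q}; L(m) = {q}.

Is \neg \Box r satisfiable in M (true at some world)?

Let φ = \neg \Box r. Evaluate φ at each world:
  u (successors {u, v, x, z}): φ is true.
  v (successors {m}): φ is true.
  w (successors {u, y, z, t, m}): φ is true.
  x (successors {u, w, t}): φ is true.
  y (successors {v, x, y, z, t, m}): φ is true.
  z (successors {u, v, x, m}): φ is true.
  t (successors {v, w, t}): φ is true.
  m (successors {w, x, y}): φ is true.
Detail at u (witness):
  At u: \Box r is false, so \neg \Box r is true.
    At u: \Box r requires r at every successor {u, v, x, z}.
      r fails at u, so \Box r is false at u.

Yes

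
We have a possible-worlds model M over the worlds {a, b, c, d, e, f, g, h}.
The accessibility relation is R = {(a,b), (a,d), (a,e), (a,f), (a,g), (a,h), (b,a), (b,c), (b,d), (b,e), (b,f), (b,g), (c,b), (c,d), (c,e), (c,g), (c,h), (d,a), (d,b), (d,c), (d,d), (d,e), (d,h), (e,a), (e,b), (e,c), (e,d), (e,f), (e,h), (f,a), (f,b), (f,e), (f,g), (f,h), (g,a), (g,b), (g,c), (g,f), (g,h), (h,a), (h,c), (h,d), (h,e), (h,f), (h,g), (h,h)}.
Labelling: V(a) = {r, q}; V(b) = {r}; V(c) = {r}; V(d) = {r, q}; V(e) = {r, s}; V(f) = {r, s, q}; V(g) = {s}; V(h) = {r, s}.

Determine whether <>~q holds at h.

At h: <>~q requires ~q at some successor in {a, c, d, e, f, g, h}.
  ~q holds at c, so <>~q is true at h.

Yes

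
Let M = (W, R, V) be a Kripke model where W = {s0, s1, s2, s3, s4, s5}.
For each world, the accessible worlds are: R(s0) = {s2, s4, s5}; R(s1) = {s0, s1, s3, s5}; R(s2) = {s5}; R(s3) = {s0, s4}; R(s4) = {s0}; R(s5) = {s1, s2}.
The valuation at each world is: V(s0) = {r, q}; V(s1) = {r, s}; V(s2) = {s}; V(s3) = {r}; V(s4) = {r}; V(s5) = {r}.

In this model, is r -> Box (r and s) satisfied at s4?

At s4: r is true, Box (r and s) is false, so r -> Box (r and s) is false.
  At s4: Box (r and s) requires r and s at every successor {s0}.
    r and s fails at s0, so Box (r and s) is false at s4.

No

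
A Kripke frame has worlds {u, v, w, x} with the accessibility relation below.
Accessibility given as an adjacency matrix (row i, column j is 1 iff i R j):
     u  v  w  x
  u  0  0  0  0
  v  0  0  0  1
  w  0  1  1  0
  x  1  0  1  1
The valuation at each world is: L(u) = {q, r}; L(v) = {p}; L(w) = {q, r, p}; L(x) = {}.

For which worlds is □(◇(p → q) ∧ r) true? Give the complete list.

Let φ = □(◇(p → q) ∧ r). Evaluate φ at each world:
  u (successors ∅): φ is true.
  v (successors {x}): φ is false.
  w (successors {v, w}): φ is false.
  x (successors {u, w, x}): φ is false.
For instance, at x:
  At x: □(◇(p → q) ∧ r) requires ◇(p → q) ∧ r at every successor {u, w, x}.
    ◇(p → q) ∧ r fails at u, so □(◇(p → q) ∧ r) is false at x.
      At u: ◇(p → q) is false, r is true, so ◇(p → q) ∧ r is false.
Satisfying worlds: {u}

u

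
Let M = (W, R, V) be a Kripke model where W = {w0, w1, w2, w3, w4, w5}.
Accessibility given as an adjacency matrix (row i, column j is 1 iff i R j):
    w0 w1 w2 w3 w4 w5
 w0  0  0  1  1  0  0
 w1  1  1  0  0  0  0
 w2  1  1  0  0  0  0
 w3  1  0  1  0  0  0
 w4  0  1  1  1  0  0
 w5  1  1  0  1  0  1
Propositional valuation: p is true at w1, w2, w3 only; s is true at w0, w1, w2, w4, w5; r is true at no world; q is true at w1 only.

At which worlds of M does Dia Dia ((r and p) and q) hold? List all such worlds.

none

Let φ = Dia Dia ((r and p) and q). Evaluate φ at each world:
  w0 (successors {w2, w3}): φ is false.
  w1 (successors {w0, w1}): φ is false.
  w2 (successors {w0, w1}): φ is false.
  w3 (successors {w0, w2}): φ is false.
  w4 (successors {w1, w2, w3}): φ is false.
  w5 (successors {w0, w1, w3, w5}): φ is false.
For instance, at w2:
  At w2: Dia Dia ((r and p) and q) requires Dia ((r and p) and q) at some successor in {w0, w1}.
    At w0: Dia ((r and p) and q) is false.
    At w1: Dia ((r and p) and q) is false.
  So Dia Dia ((r and p) and q) is false at w2.
Satisfying worlds: none.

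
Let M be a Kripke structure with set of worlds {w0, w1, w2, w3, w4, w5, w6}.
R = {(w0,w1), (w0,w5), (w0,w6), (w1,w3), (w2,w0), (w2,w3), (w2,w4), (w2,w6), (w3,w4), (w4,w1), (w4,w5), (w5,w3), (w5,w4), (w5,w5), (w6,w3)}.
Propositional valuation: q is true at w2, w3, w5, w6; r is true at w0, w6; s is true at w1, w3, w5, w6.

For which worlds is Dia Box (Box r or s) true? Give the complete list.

Recall that Box ψ holds at a world iff ψ holds at every accessible world, and Dia ψ holds iff ψ holds at some accessible world.
Let φ = Dia Box (Box r or s). Evaluate φ at each world:
  w0 (successors {w1, w5, w6}): φ is true.
  w1 (successors {w3}): φ is false.
  w2 (successors {w0, w3, w4, w6}): φ is true.
  w3 (successors {w4}): φ is true.
  w4 (successors {w1, w5}): φ is true.
  w5 (successors {w3, w4, w5}): φ is true.
  w6 (successors {w3}): φ is false.
For instance, at w3:
  At w3: Dia Box (Box r or s) requires Box (Box r or s) at some successor in {w4}.
    Box (Box r or s) holds at w4, so Dia Box (Box r or s) is true at w3.
      At w4: Box (Box r or s) requires Box r or s at every successor {w1, w5}.
        At w1: Box r or s is true.
        At w5: Box r or s is true.
      So Box (Box r or s) is true at w4.
Satisfying worlds: {w0, w2, w3, w4, w5}

w0, w2, w3, w4, w5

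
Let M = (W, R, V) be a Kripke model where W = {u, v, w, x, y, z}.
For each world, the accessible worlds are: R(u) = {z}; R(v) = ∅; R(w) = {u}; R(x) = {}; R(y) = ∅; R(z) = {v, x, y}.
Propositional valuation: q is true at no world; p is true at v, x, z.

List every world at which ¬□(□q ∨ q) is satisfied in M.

Let φ = ¬□(□q ∨ q). Evaluate φ at each world:
  u (successors {z}): φ is true.
  v (successors ∅): φ is false.
  w (successors {u}): φ is true.
  x (successors ∅): φ is false.
  y (successors ∅): φ is false.
  z (successors {v, x, y}): φ is false.
For instance, at z:
  At z: □(□q ∨ q) is true, so ¬□(□q ∨ q) is false.
    At z: □(□q ∨ q) requires □q ∨ q at every successor {v, x, y}.
      At v: □q ∨ q is true.
      At x: □q ∨ q is true.
      At y: □q ∨ q is true.
    So □(□q ∨ q) is true at z.
Satisfying worlds: {u, w}

u, w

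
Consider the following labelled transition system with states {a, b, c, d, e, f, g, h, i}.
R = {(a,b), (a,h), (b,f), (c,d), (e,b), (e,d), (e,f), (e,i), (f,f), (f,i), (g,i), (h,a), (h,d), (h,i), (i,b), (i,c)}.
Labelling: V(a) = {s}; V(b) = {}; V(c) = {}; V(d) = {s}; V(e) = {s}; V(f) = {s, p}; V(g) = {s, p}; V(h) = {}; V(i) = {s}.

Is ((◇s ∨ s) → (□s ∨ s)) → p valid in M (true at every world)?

No

Recall that □ψ holds at a world iff ψ holds at every accessible world, and ◇ψ holds iff ψ holds at some accessible world.
Let φ = ((◇s ∨ s) → (□s ∨ s)) → p. Evaluate φ at each world:
  a (successors {b, h}): φ is false.
  b (successors {f}): φ is false.
  c (successors {d}): φ is false.
  d (successors ∅): φ is false.
  e (successors {b, d, f, i}): φ is false.
  f (successors {f, i}): φ is true.
  g (successors {i}): φ is true.
  h (successors {a, d, i}): φ is false.
  i (successors {b, c}): φ is false.
Detail at a (counterexample):
  At a: (◇s ∨ s) → (□s ∨ s) is true, p is false, so ((◇s ∨ s) → (□s ∨ s)) → p is false.
    At a: ◇s ∨ s is true, □s ∨ s is true, so (◇s ∨ s) → (□s ∨ s) is true.
      At a: ◇s is false, s is true, so ◇s ∨ s is true.
      At a: □s is false, s is true, so □s ∨ s is true.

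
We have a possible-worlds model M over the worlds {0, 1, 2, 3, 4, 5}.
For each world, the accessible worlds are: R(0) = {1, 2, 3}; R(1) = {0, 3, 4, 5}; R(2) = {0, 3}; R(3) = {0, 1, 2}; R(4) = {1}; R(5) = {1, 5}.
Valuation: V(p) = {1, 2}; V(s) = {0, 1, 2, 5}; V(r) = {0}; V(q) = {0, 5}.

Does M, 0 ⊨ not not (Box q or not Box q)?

At 0: not (Box q or not Box q) is false, so not not (Box q or not Box q) is true.
  At 0: Box q or not Box q is true, so not (Box q or not Box q) is false.
    At 0: Box q is false, not Box q is true, so Box q or not Box q is true.
      At 0: Box q requires q at every successor {1, 2, 3}.
        q fails at 1, so Box q is false at 0.
      At 0: Box q is false, so not Box q is true.

Yes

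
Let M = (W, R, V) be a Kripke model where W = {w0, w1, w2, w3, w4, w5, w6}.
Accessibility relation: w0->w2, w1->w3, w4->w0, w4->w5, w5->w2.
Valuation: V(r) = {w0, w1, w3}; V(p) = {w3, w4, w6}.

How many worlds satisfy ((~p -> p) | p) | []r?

Let φ = ((~p -> p) | p) | []r. Evaluate φ at each world:
  w0 (successors {w2}): φ is false.
  w1 (successors {w3}): φ is true.
  w2 (successors ∅): φ is true.
  w3 (successors ∅): φ is true.
  w4 (successors {w0, w5}): φ is true.
  w5 (successors {w2}): φ is false.
  w6 (successors ∅): φ is true.
For instance, at w4:
  At w4: (~p -> p) | p is true, []r is false, so ((~p -> p) | p) | []r is true.
    At w4: []r requires r at every successor {w0, w5}.
      r fails at w5, so []r is false at w4.
Satisfying worlds: {w1, w2, w3, w4, w6}

5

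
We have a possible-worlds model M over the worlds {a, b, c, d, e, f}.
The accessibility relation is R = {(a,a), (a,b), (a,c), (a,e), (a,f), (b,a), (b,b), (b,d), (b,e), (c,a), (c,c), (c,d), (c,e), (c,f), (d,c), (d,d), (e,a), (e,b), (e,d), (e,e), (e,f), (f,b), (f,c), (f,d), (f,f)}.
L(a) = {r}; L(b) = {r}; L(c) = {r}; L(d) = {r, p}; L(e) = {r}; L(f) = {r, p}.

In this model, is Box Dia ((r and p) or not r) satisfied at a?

Yes

Recall that Box ψ holds at a world iff ψ holds at every accessible world, and Dia ψ holds iff ψ holds at some accessible world.
At a: Box Dia ((r and p) or not r) requires Dia ((r and p) or not r) at every successor {a, b, c, e, f}.
  At a: Dia ((r and p) or not r) is true.
  At b: Dia ((r and p) or not r) is true.
  At c: Dia ((r and p) or not r) is true.
  At e: Dia ((r and p) or not r) is true.
  At f: Dia ((r and p) or not r) is true.
So Box Dia ((r and p) or not r) is true at a.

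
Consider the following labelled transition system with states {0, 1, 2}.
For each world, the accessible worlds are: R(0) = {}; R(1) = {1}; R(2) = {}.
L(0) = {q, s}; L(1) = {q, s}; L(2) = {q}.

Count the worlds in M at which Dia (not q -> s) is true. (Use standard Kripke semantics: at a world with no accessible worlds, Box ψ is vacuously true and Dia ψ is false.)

1

Let φ = Dia (not q -> s). Evaluate φ at each world:
  0 (successors ∅): φ is false.
  1 (successors {1}): φ is true.
  2 (successors ∅): φ is false.
For instance, at 1:
  At 1: Dia (not q -> s) requires not q -> s at some successor in {1}.
    not q -> s holds at 1, so Dia (not q -> s) is true at 1.
Satisfying worlds: {1}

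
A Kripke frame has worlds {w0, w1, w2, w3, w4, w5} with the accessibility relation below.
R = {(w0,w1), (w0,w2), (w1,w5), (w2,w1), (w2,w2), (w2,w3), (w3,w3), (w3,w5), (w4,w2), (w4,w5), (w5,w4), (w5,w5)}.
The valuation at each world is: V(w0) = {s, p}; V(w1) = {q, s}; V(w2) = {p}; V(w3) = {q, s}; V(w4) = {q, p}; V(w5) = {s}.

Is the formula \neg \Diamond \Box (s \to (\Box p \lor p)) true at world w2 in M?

Yes

At w2: \Diamond \Box (s \to (\Box p \lor p)) is false, so \neg \Diamond \Box (s \to (\Box p \lor p)) is true.
  At w2: \Diamond \Box (s \to (\Box p \lor p)) requires \Box (s \to (\Box p \lor p)) at some successor in {w1, w2, w3}.
    At w1: \Box (s \to (\Box p \lor p)) is false.
    At w2: \Box (s \to (\Box p \lor p)) is false.
    At w3: \Box (s \to (\Box p \lor p)) is false.
  So \Diamond \Box (s \to (\Box p \lor p)) is false at w2.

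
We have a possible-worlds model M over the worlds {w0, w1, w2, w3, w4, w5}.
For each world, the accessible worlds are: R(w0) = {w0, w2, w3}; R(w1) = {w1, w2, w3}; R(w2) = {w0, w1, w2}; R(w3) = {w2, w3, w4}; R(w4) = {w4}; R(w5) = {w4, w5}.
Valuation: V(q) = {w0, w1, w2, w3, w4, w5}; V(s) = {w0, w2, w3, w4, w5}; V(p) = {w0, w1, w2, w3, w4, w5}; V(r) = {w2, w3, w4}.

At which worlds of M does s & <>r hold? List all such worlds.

Let φ = s & <>r. Evaluate φ at each world:
  w0 (successors {w0, w2, w3}): φ is true.
  w1 (successors {w1, w2, w3}): φ is false.
  w2 (successors {w0, w1, w2}): φ is true.
  w3 (successors {w2, w3, w4}): φ is true.
  w4 (successors {w4}): φ is true.
  w5 (successors {w4, w5}): φ is true.
For instance, at w0:
  At w0: s is true, <>r is true, so s & <>r is true.
    At w0: <>r requires r at some successor in {w0, w2, w3}.
      r holds at w2, so <>r is true at w0.
Satisfying worlds: {w0, w2, w3, w4, w5}

w0, w2, w3, w4, w5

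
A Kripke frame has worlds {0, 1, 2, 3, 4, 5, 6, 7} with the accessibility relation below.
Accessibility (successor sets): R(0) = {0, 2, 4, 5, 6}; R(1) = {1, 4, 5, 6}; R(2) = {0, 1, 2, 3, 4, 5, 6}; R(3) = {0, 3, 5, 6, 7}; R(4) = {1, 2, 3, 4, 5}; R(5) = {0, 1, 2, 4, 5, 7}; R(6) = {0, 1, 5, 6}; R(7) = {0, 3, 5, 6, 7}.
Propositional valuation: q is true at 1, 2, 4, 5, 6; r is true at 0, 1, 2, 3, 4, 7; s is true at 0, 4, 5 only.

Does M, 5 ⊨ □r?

At 5: □r requires r at every successor {0, 1, 2, 4, 5, 7}.
  r fails at 5, so □r is false at 5.

No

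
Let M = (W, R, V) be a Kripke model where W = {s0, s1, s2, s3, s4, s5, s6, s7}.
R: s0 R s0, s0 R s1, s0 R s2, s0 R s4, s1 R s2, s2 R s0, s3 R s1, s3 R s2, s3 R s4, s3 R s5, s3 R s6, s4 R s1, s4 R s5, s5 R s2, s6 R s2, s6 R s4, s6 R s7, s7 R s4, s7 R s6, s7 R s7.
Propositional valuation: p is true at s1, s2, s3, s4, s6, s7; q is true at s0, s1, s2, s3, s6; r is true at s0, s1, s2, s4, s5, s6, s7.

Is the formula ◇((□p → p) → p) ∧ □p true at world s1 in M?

Recall that □ψ holds at a world iff ψ holds at every accessible world, and ◇ψ holds iff ψ holds at some accessible world.
At s1: ◇((□p → p) → p) is true, □p is true, so ◇((□p → p) → p) ∧ □p is true.
  At s1: ◇((□p → p) → p) requires (□p → p) → p at some successor in {s2}.
    (□p → p) → p holds at s2, so ◇((□p → p) → p) is true at s1.
      At s2: □p → p is true, p is true, so (□p → p) → p is true.
  At s1: □p requires p at every successor {s2}.
    At s2: p is true.
  So □p is true at s1.

Yes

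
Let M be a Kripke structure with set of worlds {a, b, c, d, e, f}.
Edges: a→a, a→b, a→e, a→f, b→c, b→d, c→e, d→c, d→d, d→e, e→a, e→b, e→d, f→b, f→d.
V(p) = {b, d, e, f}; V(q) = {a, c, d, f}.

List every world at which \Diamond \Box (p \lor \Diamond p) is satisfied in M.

a, b, c, d, e, f

Let φ = \Diamond \Box (p \lor \Diamond p). Evaluate φ at each world:
  a (successors {a, b, e, f}): φ is true.
  b (successors {c, d}): φ is true.
  c (successors {e}): φ is true.
  d (successors {c, d, e}): φ is true.
  e (successors {a, b, d}): φ is true.
  f (successors {b, d}): φ is true.
For instance, at a:
  At a: \Diamond \Box (p \lor \Diamond p) requires \Box (p \lor \Diamond p) at some successor in {a, b, e, f}.
    \Box (p \lor \Diamond p) holds at a, so \Diamond \Box (p \lor \Diamond p) is true at a.
      At a: \Box (p \lor \Diamond p) requires p \lor \Diamond p at every successor {a, b, e, f}.
        At a: p \lor \Diamond p is true.
        At b: p \lor \Diamond p is true.
        At e: p \lor \Diamond p is true.
        At f: p \lor \Diamond p is true.
      So \Box (p \lor \Diamond p) is true at a.
Satisfying worlds: {a, b, c, d, e, f}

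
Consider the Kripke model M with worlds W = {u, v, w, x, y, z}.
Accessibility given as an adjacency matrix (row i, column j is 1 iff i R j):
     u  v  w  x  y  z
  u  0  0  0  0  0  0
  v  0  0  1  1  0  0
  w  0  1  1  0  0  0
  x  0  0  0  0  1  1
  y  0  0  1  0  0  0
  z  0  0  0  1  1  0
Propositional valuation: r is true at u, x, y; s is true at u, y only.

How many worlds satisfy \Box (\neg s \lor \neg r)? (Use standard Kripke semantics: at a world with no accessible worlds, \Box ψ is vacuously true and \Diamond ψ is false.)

Recall that \Box ψ holds at a world iff ψ holds at every accessible world, and \Diamond ψ holds iff ψ holds at some accessible world.
Let φ = \Box (\neg s \lor \neg r). Evaluate φ at each world:
  u (successors ∅): φ is true.
  v (successors {w, x}): φ is true.
  w (successors {v, w}): φ is true.
  x (successors {y, z}): φ is false.
  y (successors {w}): φ is true.
  z (successors {x, y}): φ is false.
For instance, at v:
  At v: \Box (\neg s \lor \neg r) requires \neg s \lor \neg r at every successor {w, x}.
    At w: \neg s \lor \neg r is true.
    At x: \neg s \lor \neg r is true.
  So \Box (\neg s \lor \neg r) is true at v.
Satisfying worlds: {u, v, w, y}

4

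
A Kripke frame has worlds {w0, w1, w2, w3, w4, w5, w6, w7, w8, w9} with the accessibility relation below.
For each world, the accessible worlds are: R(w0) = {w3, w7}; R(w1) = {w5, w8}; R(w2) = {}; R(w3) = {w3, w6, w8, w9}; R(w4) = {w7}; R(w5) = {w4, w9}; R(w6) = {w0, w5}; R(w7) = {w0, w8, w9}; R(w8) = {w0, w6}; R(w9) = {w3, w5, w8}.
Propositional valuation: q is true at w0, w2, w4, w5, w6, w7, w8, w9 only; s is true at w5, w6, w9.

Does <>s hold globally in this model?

No

Let φ = <>s. Evaluate φ at each world:
  w0 (successors {w3, w7}): φ is false.
  w1 (successors {w5, w8}): φ is true.
  w2 (successors ∅): φ is false.
  w3 (successors {w3, w6, w8, w9}): φ is true.
  w4 (successors {w7}): φ is false.
  w5 (successors {w4, w9}): φ is true.
  w6 (successors {w0, w5}): φ is true.
  w7 (successors {w0, w8, w9}): φ is true.
  w8 (successors {w0, w6}): φ is true.
  w9 (successors {w3, w5, w8}): φ is true.
Detail at w0 (counterexample):
  At w0: <>s requires s at some successor in {w3, w7}.
    At w3: s is false.
    At w7: s is false.
  So <>s is false at w0.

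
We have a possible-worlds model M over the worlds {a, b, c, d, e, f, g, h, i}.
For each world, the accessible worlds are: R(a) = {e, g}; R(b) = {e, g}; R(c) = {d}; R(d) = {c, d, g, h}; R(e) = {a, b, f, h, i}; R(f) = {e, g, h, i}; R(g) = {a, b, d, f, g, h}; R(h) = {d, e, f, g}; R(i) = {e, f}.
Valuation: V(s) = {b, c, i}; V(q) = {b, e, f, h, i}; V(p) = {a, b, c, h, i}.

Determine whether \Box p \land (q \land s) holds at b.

Recall that \Box ψ holds at a world iff ψ holds at every accessible world, and \Diamond ψ holds iff ψ holds at some accessible world.
At b: \Box p is false, q \land s is true, so \Box p \land (q \land s) is false.
  At b: \Box p requires p at every successor {e, g}.
    p fails at e, so \Box p is false at b.

No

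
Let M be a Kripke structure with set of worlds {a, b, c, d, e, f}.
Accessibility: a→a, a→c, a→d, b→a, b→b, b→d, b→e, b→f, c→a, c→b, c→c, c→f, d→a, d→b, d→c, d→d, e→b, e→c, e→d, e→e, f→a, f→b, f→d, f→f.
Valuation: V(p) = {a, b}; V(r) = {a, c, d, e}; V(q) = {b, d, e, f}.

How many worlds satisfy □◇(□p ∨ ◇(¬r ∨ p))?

Let φ = □◇(□p ∨ ◇(¬r ∨ p)). Evaluate φ at each world:
  a (successors {a, c, d}): φ is true.
  b (successors {a, b, d, e, f}): φ is true.
  c (successors {a, b, c, f}): φ is true.
  d (successors {a, b, c, d}): φ is true.
  e (successors {b, c, d, e}): φ is true.
  f (successors {a, b, d, f}): φ is true.
For instance, at e:
  At e: □◇(□p ∨ ◇(¬r ∨ p)) requires ◇(□p ∨ ◇(¬r ∨ p)) at every successor {b, c, d, e}.
    At b: ◇(□p ∨ ◇(¬r ∨ p)) is true.
    At c: ◇(□p ∨ ◇(¬r ∨ p)) is true.
    At d: ◇(□p ∨ ◇(¬r ∨ p)) is true.
    At e: ◇(□p ∨ ◇(¬r ∨ p)) is true.
  So □◇(□p ∨ ◇(¬r ∨ p)) is true at e.
Satisfying worlds: {a, b, c, d, e, f}

6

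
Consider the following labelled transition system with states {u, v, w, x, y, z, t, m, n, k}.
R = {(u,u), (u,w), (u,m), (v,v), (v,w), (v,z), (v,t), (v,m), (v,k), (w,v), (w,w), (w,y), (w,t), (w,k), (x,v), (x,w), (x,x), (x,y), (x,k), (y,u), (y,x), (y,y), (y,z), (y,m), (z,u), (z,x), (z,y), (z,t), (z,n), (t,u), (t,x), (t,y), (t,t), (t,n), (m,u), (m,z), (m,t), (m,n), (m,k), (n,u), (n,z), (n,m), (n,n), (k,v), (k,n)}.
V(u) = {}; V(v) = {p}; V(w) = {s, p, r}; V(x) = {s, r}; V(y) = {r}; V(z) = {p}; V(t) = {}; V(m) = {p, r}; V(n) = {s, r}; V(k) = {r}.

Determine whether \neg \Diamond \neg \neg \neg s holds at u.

No

Recall that \Diamond ψ holds at a world iff ψ holds at some accessible world.
At u: \Diamond \neg \neg \neg s is true, so \neg \Diamond \neg \neg \neg s is false.
  At u: \Diamond \neg \neg \neg s requires \neg \neg \neg s at some successor in {u, w, m}.
    \neg \neg \neg s holds at u, so \Diamond \neg \neg \neg s is true at u.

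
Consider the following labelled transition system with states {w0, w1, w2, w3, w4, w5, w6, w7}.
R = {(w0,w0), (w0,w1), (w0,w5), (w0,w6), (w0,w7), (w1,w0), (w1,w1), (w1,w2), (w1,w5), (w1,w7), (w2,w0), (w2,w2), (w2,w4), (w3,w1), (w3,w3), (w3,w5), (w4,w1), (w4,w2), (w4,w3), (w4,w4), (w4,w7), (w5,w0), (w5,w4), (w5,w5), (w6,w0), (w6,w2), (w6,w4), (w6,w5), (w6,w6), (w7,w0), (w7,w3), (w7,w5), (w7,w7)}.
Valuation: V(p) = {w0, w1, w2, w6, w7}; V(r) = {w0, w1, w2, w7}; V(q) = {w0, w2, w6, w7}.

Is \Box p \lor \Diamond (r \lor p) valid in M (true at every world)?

Yes

Recall that \Box ψ holds at a world iff ψ holds at every accessible world, and \Diamond ψ holds iff ψ holds at some accessible world.
Let φ = \Box p \lor \Diamond (r \lor p). Evaluate φ at each world:
  w0 (successors {w0, w1, w5, w6, w7}): φ is true.
  w1 (successors {w0, w1, w2, w5, w7}): φ is true.
  w2 (successors {w0, w2, w4}): φ is true.
  w3 (successors {w1, w3, w5}): φ is true.
  w4 (successors {w1, w2, w3, w4, w7}): φ is true.
  w5 (successors {w0, w4, w5}): φ is true.
  w6 (successors {w0, w2, w4, w5, w6}): φ is true.
  w7 (successors {w0, w3, w5, w7}): φ is true.
For instance, at w2:
  At w2: \Box p is false, \Diamond (r \lor p) is true, so \Box p \lor \Diamond (r \lor p) is true.
    At w2: \Box p requires p at every successor {w0, w2, w4}.
      p fails at w4, so \Box p is false at w2.
    At w2: \Diamond (r \lor p) requires r \lor p at some successor in {w0, w2, w4}.
      r \lor p holds at w0, so \Diamond (r \lor p) is true at w2.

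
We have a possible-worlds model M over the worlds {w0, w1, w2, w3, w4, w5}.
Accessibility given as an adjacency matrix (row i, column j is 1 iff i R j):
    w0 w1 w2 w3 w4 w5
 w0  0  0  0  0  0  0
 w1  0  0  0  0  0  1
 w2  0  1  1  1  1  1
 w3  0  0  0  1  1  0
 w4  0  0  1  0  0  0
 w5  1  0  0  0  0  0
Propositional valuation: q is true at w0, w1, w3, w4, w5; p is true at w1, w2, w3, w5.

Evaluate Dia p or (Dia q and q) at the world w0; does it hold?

No

At w0: Dia p is false, Dia q and q is false, so Dia p or (Dia q and q) is false.
  At w0: no accessible worlds, so Dia p is false.
  At w0: Dia q is false, q is true, so Dia q and q is false.
    At w0: no accessible worlds, so Dia q is false.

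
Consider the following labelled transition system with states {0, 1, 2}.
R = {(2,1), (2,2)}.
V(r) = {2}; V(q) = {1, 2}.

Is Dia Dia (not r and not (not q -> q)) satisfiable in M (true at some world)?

No

Let φ = Dia Dia (not r and not (not q -> q)). Evaluate φ at each world:
  0 (successors ∅): φ is false.
  1 (successors ∅): φ is false.
  2 (successors {1, 2}): φ is false.
For instance, at 2:
  At 2: Dia Dia (not r and not (not q -> q)) requires Dia (not r and not (not q -> q)) at some successor in {1, 2}.
    At 1: Dia (not r and not (not q -> q)) is false.
    At 2: Dia (not r and not (not q -> q)) is false.
  So Dia Dia (not r and not (not q -> q)) is false at 2.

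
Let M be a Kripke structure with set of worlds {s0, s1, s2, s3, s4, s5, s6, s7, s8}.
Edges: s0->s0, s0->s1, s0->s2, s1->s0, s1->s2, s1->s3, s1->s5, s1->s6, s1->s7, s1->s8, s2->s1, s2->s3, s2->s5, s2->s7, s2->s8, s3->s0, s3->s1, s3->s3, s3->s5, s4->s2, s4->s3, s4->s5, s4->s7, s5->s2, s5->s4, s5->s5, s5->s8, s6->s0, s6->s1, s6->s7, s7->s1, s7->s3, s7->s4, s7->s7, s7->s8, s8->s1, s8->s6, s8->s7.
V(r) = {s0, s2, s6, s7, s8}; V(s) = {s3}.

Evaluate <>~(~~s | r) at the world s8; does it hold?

At s8: <>~(~~s | r) requires ~(~~s | r) at some successor in {s1, s6, s7}.
  ~(~~s | r) holds at s1, so <>~(~~s | r) is true at s8.

Yes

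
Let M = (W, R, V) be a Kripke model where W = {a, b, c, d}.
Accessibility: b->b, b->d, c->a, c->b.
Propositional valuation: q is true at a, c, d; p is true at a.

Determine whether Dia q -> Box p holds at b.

No

At b: Dia q is true, Box p is false, so Dia q -> Box p is false.
  At b: Dia q requires q at some successor in {b, d}.
    q holds at d, so Dia q is true at b.
  At b: Box p requires p at every successor {b, d}.
    p fails at b, so Box p is false at b.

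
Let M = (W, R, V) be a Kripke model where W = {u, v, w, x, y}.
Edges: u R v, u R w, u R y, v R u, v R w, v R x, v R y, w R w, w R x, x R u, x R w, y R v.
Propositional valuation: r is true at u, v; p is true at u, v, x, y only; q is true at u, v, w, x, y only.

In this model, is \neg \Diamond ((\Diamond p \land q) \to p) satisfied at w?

Recall that \Diamond ψ holds at a world iff ψ holds at some accessible world.
At w: \Diamond ((\Diamond p \land q) \to p) is true, so \neg \Diamond ((\Diamond p \land q) \to p) is false.
  At w: \Diamond ((\Diamond p \land q) \to p) requires (\Diamond p \land q) \to p at some successor in {w, x}.
    (\Diamond p \land q) \to p holds at x, so \Diamond ((\Diamond p \land q) \to p) is true at w.
      At x: \Diamond p \land q is true, p is true, so (\Diamond p \land q) \to p is true.

No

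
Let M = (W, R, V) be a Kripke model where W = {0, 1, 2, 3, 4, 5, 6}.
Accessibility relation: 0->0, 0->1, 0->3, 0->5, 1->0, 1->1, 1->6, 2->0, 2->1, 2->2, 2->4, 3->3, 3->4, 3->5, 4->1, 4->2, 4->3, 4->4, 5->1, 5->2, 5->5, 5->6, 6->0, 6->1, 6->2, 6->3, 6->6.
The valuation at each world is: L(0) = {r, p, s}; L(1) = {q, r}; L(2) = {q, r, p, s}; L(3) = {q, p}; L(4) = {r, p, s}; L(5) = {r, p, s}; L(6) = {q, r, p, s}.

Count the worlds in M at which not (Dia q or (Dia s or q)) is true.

Let φ = not (Dia q or (Dia s or q)). Evaluate φ at each world:
  0 (successors {0, 1, 3, 5}): φ is false.
  1 (successors {0, 1, 6}): φ is false.
  2 (successors {0, 1, 2, 4}): φ is false.
  3 (successors {3, 4, 5}): φ is false.
  4 (successors {1, 2, 3, 4}): φ is false.
  5 (successors {1, 2, 5, 6}): φ is false.
  6 (successors {0, 1, 2, 3, 6}): φ is false.
For instance, at 4:
  At 4: Dia q or (Dia s or q) is true, so not (Dia q or (Dia s or q)) is false.
    At 4: Dia q is true, Dia s or q is true, so Dia q or (Dia s or q) is true.
      At 4: Dia q requires q at some successor in {1, 2, 3, 4}.
        q holds at 1, so Dia q is true at 4.
      At 4: Dia s is true, q is false, so Dia s or q is true.
Satisfying worlds: none.

0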